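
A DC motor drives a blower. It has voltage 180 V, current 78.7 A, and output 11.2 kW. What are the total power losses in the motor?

P_in = V·I = 180×78.7 = 14166 W
P_out = 11200 W
Losses = P_in − P_out = 14166 − 11200 = 2966 W

2.97 kW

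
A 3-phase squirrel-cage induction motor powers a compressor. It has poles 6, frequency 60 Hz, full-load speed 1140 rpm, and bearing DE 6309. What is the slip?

n_s = 120f/p = 120×60/6 = 1200 rpm
s = (n_s − n)/n_s = (1200 − 1140)/1200 = 0.0500

5.0 %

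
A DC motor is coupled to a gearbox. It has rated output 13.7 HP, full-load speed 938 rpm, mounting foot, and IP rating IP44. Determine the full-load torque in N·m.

P_out = 13.7 × 746 = 10220 W
ω = 2π × 938/60 = 98.23 rad/s
τ = P_out/ω = 10220/98.23 = 104 N·m

104 N·m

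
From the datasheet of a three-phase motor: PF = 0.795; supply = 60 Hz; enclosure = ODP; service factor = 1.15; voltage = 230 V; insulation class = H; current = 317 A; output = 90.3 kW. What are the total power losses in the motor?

10.1 kW

P_in = √3·V·I·cosφ = 1.732×230×317×0.795 = 100393 W
P_out = 90300 W
Losses = P_in − P_out = 100393 − 90300 = 10093 W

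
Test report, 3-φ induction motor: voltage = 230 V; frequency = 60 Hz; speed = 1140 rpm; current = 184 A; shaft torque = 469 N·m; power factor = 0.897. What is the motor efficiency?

ω = 2π × 1140/60 = 119.4 rad/s; P_out = τω = 469 × 119.4 = 55999 W
P_in = √3·V_L·I_L·cosφ = 1.732 × 230 × 184 × 0.897 = 65749 W
η = P_out / P_in = 55999 / 65749 = 0.852 = 85.2%

85.2 %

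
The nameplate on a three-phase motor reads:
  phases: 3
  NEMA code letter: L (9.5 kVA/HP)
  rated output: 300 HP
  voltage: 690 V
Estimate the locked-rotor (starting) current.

2380 A

S_LR = 9.5 × 300 = 2850 kVA
I_LR = S_LR/(√3·V_L) = 2850000/(1.732×690) = 2380 A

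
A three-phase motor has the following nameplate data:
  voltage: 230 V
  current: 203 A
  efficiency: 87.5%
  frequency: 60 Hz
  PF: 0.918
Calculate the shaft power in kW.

65 kW

P_in = √3·V·I·cosφ = 1.732 × 230 × 203 × 0.918 = 74236 W
P_out = η·P_in = 0.875 × 74236 = 64957 W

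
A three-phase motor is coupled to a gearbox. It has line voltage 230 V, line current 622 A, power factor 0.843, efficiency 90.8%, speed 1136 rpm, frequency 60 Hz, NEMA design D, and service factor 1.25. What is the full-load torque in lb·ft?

1180 lb·ft

P_in = √3·V·I·cosφ = 1.732 × 230 × 622 × 0.843 = 208878 W
P_out = η·P_in = 0.908 × 208878 = 189661 W
n = 1136 rpm
ω = 2π×1136/60 = 119 rad/s
τ = P_out/ω = 189661/119 = 1594 N·m
In lb·ft: 1594/1.356 = 1180 lb·ft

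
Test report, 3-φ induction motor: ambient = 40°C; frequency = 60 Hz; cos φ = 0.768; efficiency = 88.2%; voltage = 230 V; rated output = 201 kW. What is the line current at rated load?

P_out = 201 kW = 201000 W
P_in = P_out / η = 201000 / 0.882 = 227891 W
I_L = P_in / (√3·V_L·cosφ) = 227891 / (1.732 × 230 × 0.768) = 745 A

745 A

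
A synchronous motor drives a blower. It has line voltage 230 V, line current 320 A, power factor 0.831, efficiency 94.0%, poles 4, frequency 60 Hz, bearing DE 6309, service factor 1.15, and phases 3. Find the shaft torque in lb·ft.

390 lb·ft

P_in = √3·V·I·cosφ = 1.732 × 230 × 320 × 0.831 = 105932 W
P_out = η·P_in = 0.94 × 105932 = 99576 W
n = n_s = 120×60/4 = 1800 rpm (synchronous)
ω = 2π×1800/60 = 188.5 rad/s
τ = P_out/ω = 99576/188.5 = 528.3 N·m
In lb·ft: 528.3/1.356 = 390 lb·ft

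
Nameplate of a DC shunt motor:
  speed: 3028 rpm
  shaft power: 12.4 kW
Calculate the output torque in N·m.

ω = 2π × 3028/60 = 317.1 rad/s
τ = P/ω = 12400/317.1 = 39.1 N·m

39.1 N·m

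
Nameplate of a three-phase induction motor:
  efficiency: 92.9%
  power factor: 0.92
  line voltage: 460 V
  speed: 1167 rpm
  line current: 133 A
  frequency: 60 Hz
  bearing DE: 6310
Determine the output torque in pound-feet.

547 lb·ft

P_in = √3·V·I·cosφ = 1.732 × 460 × 133 × 0.92 = 97487 W
P_out = η·P_in = 0.929 × 97487 = 90565 W
n = 1167 rpm
ω = 2π×1167/60 = 122.2 rad/s
τ = P_out/ω = 90565/122.2 = 741.1 N·m
In lb·ft: 741.1/1.356 = 547 lb·ft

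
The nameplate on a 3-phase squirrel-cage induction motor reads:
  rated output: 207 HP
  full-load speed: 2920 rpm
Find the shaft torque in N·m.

505 N·m

P_out = 207 × 746 = 154422 W
ω = 2π × 2920/60 = 305.8 rad/s
τ = P_out/ω = 154422/305.8 = 505 N·m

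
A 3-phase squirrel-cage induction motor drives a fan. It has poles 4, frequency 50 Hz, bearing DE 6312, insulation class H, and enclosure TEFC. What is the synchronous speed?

n_s = 120f/p = 120×50/4 = 1500 rpm

1500 rpm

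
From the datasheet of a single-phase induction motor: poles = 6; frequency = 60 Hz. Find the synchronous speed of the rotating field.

n_s = 120f/p = 120×60/6 = 1200 rpm

1200 rpm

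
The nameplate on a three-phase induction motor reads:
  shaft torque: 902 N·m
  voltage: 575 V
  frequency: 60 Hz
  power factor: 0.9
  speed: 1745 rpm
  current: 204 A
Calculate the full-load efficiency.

90.1 %

ω = 2π × 1745/60 = 182.7 rad/s; P_out = τω = 902 × 182.7 = 164795 W
P_in = √3·V_L·I_L·cosφ = 1.732 × 575 × 204 × 0.9 = 182847 W
η = P_out / P_in = 164795 / 182847 = 0.901 = 90.1%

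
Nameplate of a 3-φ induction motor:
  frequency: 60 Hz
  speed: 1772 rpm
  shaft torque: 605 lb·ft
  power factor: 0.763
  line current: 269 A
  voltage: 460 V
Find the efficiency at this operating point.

τ = 605 lb·ft × 1.356 = 820.4 N·m
ω = 2π × 1772/60 = 185.6 rad/s; P_out = τω = 820.4 × 185.6 = 152266 W
P_in = √3·V_L·I_L·cosφ = 1.732 × 460 × 269 × 0.763 = 163524 W
η = P_out / P_in = 152266 / 163524 = 0.931 = 93.1%

93.1 %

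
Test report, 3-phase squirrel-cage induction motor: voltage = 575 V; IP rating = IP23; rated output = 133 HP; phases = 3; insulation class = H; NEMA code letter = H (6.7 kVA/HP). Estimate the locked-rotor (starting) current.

895 A

S_LR = 6.7 × 133 = 891.1 kVA
I_LR = S_LR/(√3·V_L) = 891100/(1.732×575) = 895 A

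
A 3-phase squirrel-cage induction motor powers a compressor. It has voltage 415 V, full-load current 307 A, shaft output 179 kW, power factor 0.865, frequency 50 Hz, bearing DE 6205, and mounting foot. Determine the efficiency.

P_out = 179 kW = 179000 W
P_in = √3·V_L·I_L·cosφ = 1.732 × 415 × 307 × 0.865 = 190876 W
η = P_out / P_in = 179000 / 190876 = 0.938 = 93.8%

93.8 %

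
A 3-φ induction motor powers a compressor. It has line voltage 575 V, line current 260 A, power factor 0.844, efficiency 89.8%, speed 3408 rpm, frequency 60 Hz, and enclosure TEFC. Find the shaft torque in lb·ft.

406 lb·ft

P_in = √3·V·I·cosφ = 1.732 × 575 × 260 × 0.844 = 218540 W
P_out = η·P_in = 0.898 × 218540 = 196249 W
n = 3408 rpm
ω = 2π×3408/60 = 356.9 rad/s
τ = P_out/ω = 196249/356.9 = 549.9 N·m
In lb·ft: 549.9/1.356 = 406 lb·ft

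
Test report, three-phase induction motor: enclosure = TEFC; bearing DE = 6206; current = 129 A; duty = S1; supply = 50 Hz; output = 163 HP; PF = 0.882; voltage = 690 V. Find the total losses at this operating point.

P_in = √3·V·I·cosφ = 1.732×690×129×0.882 = 135974 W
P_out = 163×746 = 121598 W
Losses = P_in − P_out = 135974 − 121598 = 14376 W

14.4 kW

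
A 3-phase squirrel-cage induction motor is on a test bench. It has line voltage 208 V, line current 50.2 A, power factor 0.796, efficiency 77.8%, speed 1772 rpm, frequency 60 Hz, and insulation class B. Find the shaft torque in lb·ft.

44.5 lb·ft

P_in = √3·V·I·cosφ = 1.732 × 208 × 50.2 × 0.796 = 14396 W
P_out = η·P_in = 0.778 × 14396 = 11200 W
n = 1772 rpm
ω = 2π×1772/60 = 185.6 rad/s
τ = P_out/ω = 11200/185.6 = 60.34 N·m
In lb·ft: 60.34/1.356 = 44.5 lb·ft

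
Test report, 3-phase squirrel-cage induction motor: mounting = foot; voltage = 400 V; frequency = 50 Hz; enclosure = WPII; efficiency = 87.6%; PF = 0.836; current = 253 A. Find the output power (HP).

P_in = √3·V·I·cosφ = 1.732 × 400 × 253 × 0.836 = 146533 W
P_out = η·P_in = 0.876 × 146533 = 128363 W
= 128363/746 = 172 HP

172 HP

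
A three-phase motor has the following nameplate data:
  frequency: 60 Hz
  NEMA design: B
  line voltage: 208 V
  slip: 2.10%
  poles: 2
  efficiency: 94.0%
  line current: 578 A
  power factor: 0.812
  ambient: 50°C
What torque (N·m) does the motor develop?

P_in = √3·V·I·cosφ = 1.732 × 208 × 578 × 0.812 = 169081 W
P_out = η·P_in = 0.94 × 169081 = 158936 W
n_s = 120×60/2 = 3600 rpm; n = 3600×(1−0.021) = 3524 rpm
ω = 2π×3524/60 = 369 rad/s
τ = P_out/ω = 158936/369 = 431 N·m

431 N·m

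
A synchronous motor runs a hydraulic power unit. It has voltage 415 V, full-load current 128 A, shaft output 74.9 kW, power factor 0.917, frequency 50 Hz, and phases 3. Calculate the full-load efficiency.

P_out = 74.9 kW = 74900 W
P_in = √3·V_L·I_L·cosφ = 1.732 × 415 × 128 × 0.917 = 84368 W
η = P_out / P_in = 74900 / 84368 = 0.888 = 88.8%

88.8 %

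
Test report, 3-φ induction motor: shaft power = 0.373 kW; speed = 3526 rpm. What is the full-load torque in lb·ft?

ω = 2π × 3526/60 = 369.2 rad/s
τ = P/ω = 373/369.2 = 1.01 N·m
In lb·ft: 1.01/1.356 = 0.745 lb·ft

0.745 lb·ft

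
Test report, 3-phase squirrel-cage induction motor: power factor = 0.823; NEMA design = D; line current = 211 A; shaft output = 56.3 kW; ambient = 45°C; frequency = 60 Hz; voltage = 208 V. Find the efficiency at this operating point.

P_out = 56.3 kW = 56300 W
P_in = √3·V_L·I_L·cosφ = 1.732 × 208 × 211 × 0.823 = 62560 W
η = P_out / P_in = 56300 / 62560 = 0.900 = 90.0%

90.0 %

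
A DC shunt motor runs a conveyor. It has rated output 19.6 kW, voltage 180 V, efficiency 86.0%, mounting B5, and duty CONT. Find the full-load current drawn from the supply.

P_out = 19.6 kW = 19600 W
P_in = P_out / η = 19600 / 0.860 = 22791 W
I = P_in / V = 22791 / 180 = 127 A

127 A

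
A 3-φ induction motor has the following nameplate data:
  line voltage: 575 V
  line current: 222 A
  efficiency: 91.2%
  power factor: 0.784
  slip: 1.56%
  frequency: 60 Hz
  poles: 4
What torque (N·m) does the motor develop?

852 N·m

P_in = √3·V·I·cosφ = 1.732 × 575 × 222 × 0.784 = 173334 W
P_out = η·P_in = 0.912 × 173334 = 158081 W
n_s = 120×60/4 = 1800 rpm; n = 1800×(1−0.0156) = 1772 rpm
ω = 2π×1772/60 = 185.6 rad/s
τ = P_out/ω = 158081/185.6 = 852 N·m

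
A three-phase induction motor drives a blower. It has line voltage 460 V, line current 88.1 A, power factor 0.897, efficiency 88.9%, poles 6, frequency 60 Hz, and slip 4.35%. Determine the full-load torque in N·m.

466 N·m

P_in = √3·V·I·cosφ = 1.732 × 460 × 88.1 × 0.897 = 62961 W
P_out = η·P_in = 0.889 × 62961 = 55972 W
n_s = 120×60/6 = 1200 rpm; n = 1200×(1−0.0435) = 1148 rpm
ω = 2π×1148/60 = 120.2 rad/s
τ = P_out/ω = 55972/120.2 = 466 N·m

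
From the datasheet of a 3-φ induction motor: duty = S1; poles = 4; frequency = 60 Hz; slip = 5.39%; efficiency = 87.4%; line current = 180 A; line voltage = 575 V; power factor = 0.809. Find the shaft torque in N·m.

P_in = √3·V·I·cosφ = 1.732 × 575 × 180 × 0.809 = 145023 W
P_out = η·P_in = 0.874 × 145023 = 126750 W
n_s = 120×60/4 = 1800 rpm; n = 1800×(1−0.0539) = 1703 rpm
ω = 2π×1703/60 = 178.3 rad/s
τ = P_out/ω = 126750/178.3 = 711 N·m

711 N·m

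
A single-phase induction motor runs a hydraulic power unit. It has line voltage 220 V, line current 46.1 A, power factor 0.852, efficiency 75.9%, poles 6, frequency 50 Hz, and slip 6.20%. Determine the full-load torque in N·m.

66.8 N·m

P_in = V·I·cosφ = 220 × 46.1 × 0.852 = 8641 W
P_out = η·P_in = 0.759 × 8641 = 6559 W
n_s = 120×50/6 = 1000 rpm; n = 1000×(1−0.062) = 938 rpm
ω = 2π×938/60 = 98.23 rad/s
τ = P_out/ω = 6559/98.23 = 66.8 N·m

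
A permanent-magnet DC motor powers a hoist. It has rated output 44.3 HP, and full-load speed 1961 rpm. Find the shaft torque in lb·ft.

119 lb·ft

P_out = 44.3 × 746 = 33048 W
ω = 2π × 1961/60 = 205.4 rad/s
τ = P_out/ω = 33048/205.4 = 160.9 N·m
In lb·ft: 160.9/1.356 = 119 lb·ft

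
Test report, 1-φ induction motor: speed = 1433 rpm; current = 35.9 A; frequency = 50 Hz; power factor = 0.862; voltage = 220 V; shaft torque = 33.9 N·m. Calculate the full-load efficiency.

ω = 2π × 1433/60 = 150.1 rad/s; P_out = τω = 33.9 × 150.1 = 5088 W
P_in = V·I·cosφ = 220 × 35.9 × 0.862 = 6808 W
η = P_out / P_in = 5088 / 6808 = 0.747 = 74.7%

74.7 %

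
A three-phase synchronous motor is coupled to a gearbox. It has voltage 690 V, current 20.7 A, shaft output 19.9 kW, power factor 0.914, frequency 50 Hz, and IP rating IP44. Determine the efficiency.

88.0 %

P_out = 19.9 kW = 19900 W
P_in = √3·V_L·I_L·cosφ = 1.732 × 690 × 20.7 × 0.914 = 22611 W
η = P_out / P_in = 19900 / 22611 = 0.880 = 88.0%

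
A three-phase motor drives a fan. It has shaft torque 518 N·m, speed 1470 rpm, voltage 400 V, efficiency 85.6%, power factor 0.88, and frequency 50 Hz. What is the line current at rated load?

ω = 2π×1470/60 = 153.9 rad/s; P_out = τω = 518 × 153.9 = 79720 W
P_in = P_out / η = 79720 / 0.856 = 93131 W
I_L = P_in / (√3·V_L·cosφ) = 93131 / (1.732 × 400 × 0.88) = 153 A

153 A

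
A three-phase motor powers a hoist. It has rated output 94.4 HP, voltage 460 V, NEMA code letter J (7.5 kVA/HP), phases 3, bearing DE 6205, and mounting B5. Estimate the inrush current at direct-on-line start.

S_LR = 7.5 × 94.4 = 708 kVA
I_LR = S_LR/(√3·V_L) = 708000/(1.732×460) = 889 A

889 A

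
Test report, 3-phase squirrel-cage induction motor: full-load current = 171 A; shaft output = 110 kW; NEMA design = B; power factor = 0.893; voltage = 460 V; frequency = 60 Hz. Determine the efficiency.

P_out = 110 kW = 110000 W
P_in = √3·V_L·I_L·cosφ = 1.732 × 460 × 171 × 0.893 = 121662 W
η = P_out / P_in = 110000 / 121662 = 0.904 = 90.4%

90.4 %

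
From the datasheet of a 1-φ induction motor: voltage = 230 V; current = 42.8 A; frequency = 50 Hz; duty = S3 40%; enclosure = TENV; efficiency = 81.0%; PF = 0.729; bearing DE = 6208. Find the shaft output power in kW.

P_in = V·I·cosφ = 230 × 42.8 × 0.729 = 7176 W
P_out = η·P_in = 0.81 × 7176 = 5813 W

5.81 kW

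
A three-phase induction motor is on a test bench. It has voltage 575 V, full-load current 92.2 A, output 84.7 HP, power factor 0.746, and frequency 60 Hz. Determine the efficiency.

P_out = 84.7 × 746 = 63186 W
P_in = √3·V_L·I_L·cosφ = 1.732 × 575 × 92.2 × 0.746 = 68499 W
η = P_out / P_in = 63186 / 68499 = 0.922 = 92.2%

92.2 %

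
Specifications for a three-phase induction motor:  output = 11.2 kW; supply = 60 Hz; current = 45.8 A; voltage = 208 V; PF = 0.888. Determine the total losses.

P_in = √3·V·I·cosφ = 1.732×208×45.8×0.888 = 14652 W
P_out = 11200 W
Losses = P_in − P_out = 14652 − 11200 = 3452 W

3.45 kW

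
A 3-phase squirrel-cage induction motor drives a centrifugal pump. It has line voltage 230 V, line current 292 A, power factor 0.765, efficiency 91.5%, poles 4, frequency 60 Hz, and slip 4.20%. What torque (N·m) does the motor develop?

451 N·m

P_in = √3·V·I·cosφ = 1.732 × 230 × 292 × 0.765 = 88986 W
P_out = η·P_in = 0.915 × 88986 = 81422 W
n_s = 120×60/4 = 1800 rpm; n = 1800×(1−0.042) = 1724 rpm
ω = 2π×1724/60 = 180.5 rad/s
τ = P_out/ω = 81422/180.5 = 451 N·m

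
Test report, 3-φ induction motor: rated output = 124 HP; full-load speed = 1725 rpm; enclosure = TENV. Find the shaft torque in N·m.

P_out = 124 × 746 = 92504 W
ω = 2π × 1725/60 = 180.6 rad/s
τ = P_out/ω = 92504/180.6 = 512 N·m

512 N·m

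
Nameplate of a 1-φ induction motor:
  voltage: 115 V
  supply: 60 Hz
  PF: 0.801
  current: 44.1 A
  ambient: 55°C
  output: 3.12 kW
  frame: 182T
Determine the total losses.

942 W

P_in = V·I·cosφ = 115×44.1×0.801 = 4062 W
P_out = 3120 W
Losses = P_in − P_out = 4062 − 3120 = 942 W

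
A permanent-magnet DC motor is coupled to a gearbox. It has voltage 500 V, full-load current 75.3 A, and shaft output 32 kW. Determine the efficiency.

85.0 %

P_out = 32 kW = 32000 W
P_in = V·I = 500 × 75.3 = 37650 W
η = P_out / P_in = 32000 / 37650 = 0.850 = 85.0%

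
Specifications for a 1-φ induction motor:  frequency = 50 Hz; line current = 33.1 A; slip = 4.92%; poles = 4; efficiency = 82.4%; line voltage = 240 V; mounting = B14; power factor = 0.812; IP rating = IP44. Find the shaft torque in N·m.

P_in = V·I·cosφ = 240 × 33.1 × 0.812 = 6451 W
P_out = η·P_in = 0.824 × 6451 = 5316 W
n_s = 120×50/4 = 1500 rpm; n = 1500×(1−0.0492) = 1426 rpm
ω = 2π×1426/60 = 149.3 rad/s
τ = P_out/ω = 5316/149.3 = 35.6 N·m

35.6 N·m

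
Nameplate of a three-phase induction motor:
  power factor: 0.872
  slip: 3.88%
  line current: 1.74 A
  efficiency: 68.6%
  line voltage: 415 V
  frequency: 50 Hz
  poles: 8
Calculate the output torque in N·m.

9.91 N·m

P_in = √3·V·I·cosφ = 1.732 × 415 × 1.74 × 0.872 = 1091 W
P_out = η·P_in = 0.686 × 1091 = 748 W
n_s = 120×50/8 = 750 rpm; n = 750×(1−0.0388) = 721 rpm
ω = 2π×721/60 = 75.5 rad/s
τ = P_out/ω = 748/75.5 = 9.91 N·m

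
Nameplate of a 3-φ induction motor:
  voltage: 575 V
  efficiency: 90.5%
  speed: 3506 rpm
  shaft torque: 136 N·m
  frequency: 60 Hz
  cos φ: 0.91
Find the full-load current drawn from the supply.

ω = 2π×3506/60 = 367.1 rad/s; P_out = τω = 136 × 367.1 = 49926 W
P_in = P_out / η = 49926 / 0.905 = 55167 W
I_L = P_in / (√3·V_L·cosφ) = 55167 / (1.732 × 575 × 0.91) = 60.9 A

60.9 A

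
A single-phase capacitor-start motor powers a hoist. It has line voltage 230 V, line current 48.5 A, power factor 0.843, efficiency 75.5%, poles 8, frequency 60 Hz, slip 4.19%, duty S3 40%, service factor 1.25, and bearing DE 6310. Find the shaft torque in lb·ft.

P_in = V·I·cosφ = 230 × 48.5 × 0.843 = 9404 W
P_out = η·P_in = 0.755 × 9404 = 7100 W
n_s = 120×60/8 = 900 rpm; n = 900×(1−0.0419) = 862 rpm
ω = 2π×862/60 = 90.27 rad/s
τ = P_out/ω = 7100/90.27 = 78.65 N·m
In lb·ft: 78.65/1.356 = 58 lb·ft

58 lb·ft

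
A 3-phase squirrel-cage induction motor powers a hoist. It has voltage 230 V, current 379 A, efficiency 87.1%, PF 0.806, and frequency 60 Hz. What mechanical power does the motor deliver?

P_in = √3·V·I·cosφ = 1.732 × 230 × 379 × 0.806 = 121689 W
P_out = η·P_in = 0.871 × 121689 = 105991 W

106 kW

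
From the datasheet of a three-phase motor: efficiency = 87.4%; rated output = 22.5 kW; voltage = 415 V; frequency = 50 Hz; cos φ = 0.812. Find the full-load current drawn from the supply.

44.1 A

P_out = 22.5 kW = 22500 W
P_in = P_out / η = 22500 / 0.874 = 25744 W
I_L = P_in / (√3·V_L·cosφ) = 25744 / (1.732 × 415 × 0.812) = 44.1 A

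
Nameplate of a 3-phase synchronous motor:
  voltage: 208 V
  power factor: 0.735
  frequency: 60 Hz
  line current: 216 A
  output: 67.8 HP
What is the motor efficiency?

P_out = 67.8 × 746 = 50579 W
P_in = √3·V_L·I_L·cosφ = 1.732 × 208 × 216 × 0.735 = 57194 W
η = P_out / P_in = 50579 / 57194 = 0.884 = 88.4%

88.4 %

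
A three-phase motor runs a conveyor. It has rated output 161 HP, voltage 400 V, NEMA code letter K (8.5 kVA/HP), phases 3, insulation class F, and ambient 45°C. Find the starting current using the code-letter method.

1980 A

S_LR = 8.5 × 161 = 1368.5 kVA
I_LR = S_LR/(√3·V_L) = 1368500/(1.732×400) = 1980 A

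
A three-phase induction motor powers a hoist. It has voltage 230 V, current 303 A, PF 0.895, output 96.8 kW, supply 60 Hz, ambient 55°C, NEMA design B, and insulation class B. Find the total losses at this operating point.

11.2 kW

P_in = √3·V·I·cosφ = 1.732×230×303×0.895 = 108029 W
P_out = 96800 W
Losses = P_in − P_out = 108029 − 96800 = 11229 W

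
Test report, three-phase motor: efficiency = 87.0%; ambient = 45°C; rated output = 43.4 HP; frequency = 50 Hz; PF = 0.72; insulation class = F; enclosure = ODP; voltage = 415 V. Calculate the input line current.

71.9 A

P_out = 43.4 × 746 = 32376 W
P_in = P_out / η = 32376 / 0.870 = 37214 W
I_L = P_in / (√3·V_L·cosφ) = 37214 / (1.732 × 415 × 0.72) = 71.9 A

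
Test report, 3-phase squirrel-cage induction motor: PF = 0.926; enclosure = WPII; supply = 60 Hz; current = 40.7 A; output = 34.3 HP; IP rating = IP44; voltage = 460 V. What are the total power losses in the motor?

P_in = √3·V·I·cosφ = 1.732×460×40.7×0.926 = 30027 W
P_out = 34.3×746 = 25588 W
Losses = P_in − P_out = 30027 − 25588 = 4439 W

4.44 kW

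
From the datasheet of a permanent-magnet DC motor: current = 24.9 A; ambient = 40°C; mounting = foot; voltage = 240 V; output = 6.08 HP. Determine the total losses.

P_in = V·I = 240×24.9 = 5976 W
P_out = 6.08×746 = 4536 W
Losses = P_in − P_out = 5976 − 4536 = 1440 W

1440 W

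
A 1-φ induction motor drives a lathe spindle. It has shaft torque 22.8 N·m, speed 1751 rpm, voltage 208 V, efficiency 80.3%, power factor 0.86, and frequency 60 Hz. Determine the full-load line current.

ω = 2π×1751/60 = 183.4 rad/s; P_out = τω = 22.8 × 183.4 = 4182 W
P_in = P_out / η = 4182 / 0.803 = 5208 W
I = P_in / (V·cosφ) = 5208 / (208 × 0.86) = 29.1 A

29.1 A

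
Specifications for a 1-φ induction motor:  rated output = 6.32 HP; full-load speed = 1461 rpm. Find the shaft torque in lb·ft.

P_out = 6.32 × 746 = 4715 W
ω = 2π × 1461/60 = 153 rad/s
τ = P_out/ω = 4715/153 = 30.82 N·m
In lb·ft: 30.82/1.356 = 22.7 lb·ft

22.7 lb·ft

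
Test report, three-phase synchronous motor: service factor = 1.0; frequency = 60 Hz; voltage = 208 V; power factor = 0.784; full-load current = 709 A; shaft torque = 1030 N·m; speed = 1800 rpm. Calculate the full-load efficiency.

97.0 %

ω = 2π × 1800/60 = 188.5 rad/s; P_out = τω = 1030 × 188.5 = 194155 W
P_in = √3·V_L·I_L·cosφ = 1.732 × 208 × 709 × 0.784 = 200250 W
η = P_out / P_in = 194155 / 200250 = 0.970 = 97.0%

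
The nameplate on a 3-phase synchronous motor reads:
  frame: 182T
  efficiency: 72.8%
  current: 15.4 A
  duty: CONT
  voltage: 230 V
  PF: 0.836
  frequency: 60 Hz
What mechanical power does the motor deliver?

P_in = √3·V·I·cosφ = 1.732 × 230 × 15.4 × 0.836 = 5129 W
P_out = η·P_in = 0.728 × 5129 = 3734 W

3.73 kW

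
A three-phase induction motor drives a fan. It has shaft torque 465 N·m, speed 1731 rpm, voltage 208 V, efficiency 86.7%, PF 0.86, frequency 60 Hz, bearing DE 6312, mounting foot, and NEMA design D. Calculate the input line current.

314 A

ω = 2π×1731/60 = 181.3 rad/s; P_out = τω = 465 × 181.3 = 84305 W
P_in = P_out / η = 84305 / 0.867 = 97238 W
I_L = P_in / (√3·V_L·cosφ) = 97238 / (1.732 × 208 × 0.86) = 314 A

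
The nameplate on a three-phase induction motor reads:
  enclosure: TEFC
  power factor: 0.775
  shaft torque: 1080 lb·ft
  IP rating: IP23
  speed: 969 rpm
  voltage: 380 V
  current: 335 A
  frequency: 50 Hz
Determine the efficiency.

τ = 1080 lb·ft × 1.356 = 1464 N·m
ω = 2π × 969/60 = 101.5 rad/s; P_out = τω = 1464 × 101.5 = 148596 W
P_in = √3·V_L·I_L·cosφ = 1.732 × 380 × 335 × 0.775 = 170875 W
η = P_out / P_in = 148596 / 170875 = 0.870 = 87.0%

87.0 %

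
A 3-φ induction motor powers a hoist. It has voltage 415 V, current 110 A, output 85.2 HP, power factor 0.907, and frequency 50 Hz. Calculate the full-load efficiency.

88.6 %

P_out = 85.2 × 746 = 63559 W
P_in = √3·V_L·I_L·cosφ = 1.732 × 415 × 110 × 0.907 = 71713 W
η = P_out / P_in = 63559 / 71713 = 0.886 = 88.6%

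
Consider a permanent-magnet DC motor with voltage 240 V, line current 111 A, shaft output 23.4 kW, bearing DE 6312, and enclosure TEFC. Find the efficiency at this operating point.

87.8 %

P_out = 23.4 kW = 23400 W
P_in = V·I = 240 × 111 = 26640 W
η = P_out / P_in = 23400 / 26640 = 0.878 = 87.8%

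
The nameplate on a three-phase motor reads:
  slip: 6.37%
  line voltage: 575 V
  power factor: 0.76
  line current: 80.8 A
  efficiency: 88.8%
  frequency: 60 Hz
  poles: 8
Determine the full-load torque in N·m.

P_in = √3·V·I·cosφ = 1.732 × 575 × 80.8 × 0.76 = 61156 W
P_out = η·P_in = 0.888 × 61156 = 54307 W
n_s = 120×60/8 = 900 rpm; n = 900×(1−0.0637) = 843 rpm
ω = 2π×843/60 = 88.28 rad/s
τ = P_out/ω = 54307/88.28 = 615 N·m

615 N·m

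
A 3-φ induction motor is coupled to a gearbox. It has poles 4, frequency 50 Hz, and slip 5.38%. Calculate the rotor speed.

1419 rpm

n_s = 120f/p = 120×50/4 = 1500 rpm
n = n_s(1 − s) = 1500 × (1 − 0.0538) = 1419 rpm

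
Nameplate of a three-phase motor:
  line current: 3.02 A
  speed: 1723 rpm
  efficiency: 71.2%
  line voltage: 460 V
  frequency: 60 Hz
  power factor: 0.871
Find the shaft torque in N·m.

P_in = √3·V·I·cosφ = 1.732 × 460 × 3.02 × 0.871 = 2096 W
P_out = η·P_in = 0.712 × 2096 = 1492 W
n = 1723 rpm
ω = 2π×1723/60 = 180.4 rad/s
τ = P_out/ω = 1492/180.4 = 8.27 N·m

8.27 N·m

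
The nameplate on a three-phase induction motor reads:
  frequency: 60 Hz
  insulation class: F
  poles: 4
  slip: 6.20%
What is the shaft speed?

1688 rpm

n_s = 120f/p = 120×60/4 = 1800 rpm
n = n_s(1 − s) = 1800 × (1 − 0.062) = 1688 rpm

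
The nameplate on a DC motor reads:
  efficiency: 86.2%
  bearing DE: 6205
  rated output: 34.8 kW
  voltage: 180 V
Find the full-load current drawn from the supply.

224 A

P_out = 34.8 kW = 34800 W
P_in = P_out / η = 34800 / 0.862 = 40371 W
I = P_in / V = 40371 / 180 = 224 A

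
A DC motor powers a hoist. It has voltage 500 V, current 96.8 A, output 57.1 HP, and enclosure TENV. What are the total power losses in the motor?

5.8 kW

P_in = V·I = 500×96.8 = 48400 W
P_out = 57.1×746 = 42597 W
Losses = P_in − P_out = 48400 − 42597 = 5803 W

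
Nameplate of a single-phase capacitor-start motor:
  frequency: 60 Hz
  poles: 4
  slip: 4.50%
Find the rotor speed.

1719 rpm

n_s = 120f/p = 120×60/4 = 1800 rpm
n = n_s(1 − s) = 1800 × (1 − 0.045) = 1719 rpm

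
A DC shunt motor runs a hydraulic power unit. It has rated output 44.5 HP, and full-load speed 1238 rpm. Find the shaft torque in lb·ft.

189 lb·ft

P_out = 44.5 × 746 = 33197 W
ω = 2π × 1238/60 = 129.6 rad/s
τ = P_out/ω = 33197/129.6 = 256.1 N·m
In lb·ft: 256.1/1.356 = 189 lb·ft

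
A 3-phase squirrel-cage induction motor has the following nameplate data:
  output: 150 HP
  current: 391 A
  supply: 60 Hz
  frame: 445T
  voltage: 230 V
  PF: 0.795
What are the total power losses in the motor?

P_in = √3·V·I·cosφ = 1.732×230×391×0.795 = 123828 W
P_out = 150×746 = 111900 W
Losses = P_in − P_out = 123828 − 111900 = 11928 W

11900 W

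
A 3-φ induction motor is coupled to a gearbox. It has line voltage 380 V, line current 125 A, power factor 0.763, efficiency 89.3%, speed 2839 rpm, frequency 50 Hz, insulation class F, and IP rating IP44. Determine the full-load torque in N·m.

P_in = √3·V·I·cosφ = 1.732 × 380 × 125 × 0.763 = 62772 W
P_out = η·P_in = 0.893 × 62772 = 56055 W
n = 2839 rpm
ω = 2π×2839/60 = 297.3 rad/s
τ = P_out/ω = 56055/297.3 = 189 N·m

189 N·m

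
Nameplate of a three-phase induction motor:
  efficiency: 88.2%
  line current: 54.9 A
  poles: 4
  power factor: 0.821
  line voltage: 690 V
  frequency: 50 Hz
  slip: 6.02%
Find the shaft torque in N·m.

322 N·m

P_in = √3·V·I·cosφ = 1.732 × 690 × 54.9 × 0.821 = 53866 W
P_out = η·P_in = 0.882 × 53866 = 47510 W
n_s = 120×50/4 = 1500 rpm; n = 1500×(1−0.0602) = 1410 rpm
ω = 2π×1410/60 = 147.7 rad/s
τ = P_out/ω = 47510/147.7 = 322 N·m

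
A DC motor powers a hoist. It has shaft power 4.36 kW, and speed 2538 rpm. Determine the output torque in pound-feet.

ω = 2π × 2538/60 = 265.8 rad/s
τ = P/ω = 4360/265.8 = 16.4 N·m
In lb·ft: 16.4/1.356 = 12.1 lb·ft

12.1 lb·ft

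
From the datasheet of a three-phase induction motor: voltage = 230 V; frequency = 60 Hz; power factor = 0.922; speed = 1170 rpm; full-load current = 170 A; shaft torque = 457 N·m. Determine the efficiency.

ω = 2π × 1170/60 = 122.5 rad/s; P_out = τω = 457 × 122.5 = 55983 W
P_in = √3·V_L·I_L·cosφ = 1.732 × 230 × 170 × 0.922 = 62439 W
η = P_out / P_in = 55983 / 62439 = 0.897 = 89.7%

89.7 %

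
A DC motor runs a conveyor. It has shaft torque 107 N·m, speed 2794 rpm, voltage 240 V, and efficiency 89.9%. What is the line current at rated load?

145 A

ω = 2π×2794/60 = 292.6 rad/s; P_out = τω = 107 × 292.6 = 31308 W
P_in = P_out / η = 31308 / 0.899 = 34825 W
I = P_in / V = 34825 / 240 = 145 A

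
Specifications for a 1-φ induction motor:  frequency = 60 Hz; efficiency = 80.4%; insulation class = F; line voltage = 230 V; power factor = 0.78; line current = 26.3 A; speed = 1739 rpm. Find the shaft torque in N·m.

20.8 N·m

P_in = V·I·cosφ = 230 × 26.3 × 0.78 = 4718 W
P_out = η·P_in = 0.804 × 4718 = 3793 W
n = 1739 rpm
ω = 2π×1739/60 = 182.1 rad/s
τ = P_out/ω = 3793/182.1 = 20.8 N·m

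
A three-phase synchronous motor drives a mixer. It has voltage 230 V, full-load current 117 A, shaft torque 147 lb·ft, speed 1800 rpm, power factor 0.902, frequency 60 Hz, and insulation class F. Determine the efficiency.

τ = 147 lb·ft × 1.356 = 199.3 N·m
ω = 2π × 1800/60 = 188.5 rad/s; P_out = τω = 199.3 × 188.5 = 37568 W
P_in = √3·V_L·I_L·cosφ = 1.732 × 230 × 117 × 0.902 = 42041 W
η = P_out / P_in = 37568 / 42041 = 0.894 = 89.4%

89.4 %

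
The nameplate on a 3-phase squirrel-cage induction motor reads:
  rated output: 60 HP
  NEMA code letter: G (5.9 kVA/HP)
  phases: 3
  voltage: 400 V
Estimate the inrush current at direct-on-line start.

511 A

S_LR = 5.9 × 60 = 354 kVA
I_LR = S_LR/(√3·V_L) = 354000/(1.732×400) = 511 A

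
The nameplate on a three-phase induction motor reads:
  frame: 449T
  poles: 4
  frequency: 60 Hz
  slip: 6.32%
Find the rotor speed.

1686 rpm

n_s = 120f/p = 120×60/4 = 1800 rpm
n = n_s(1 − s) = 1800 × (1 − 0.0632) = 1686 rpm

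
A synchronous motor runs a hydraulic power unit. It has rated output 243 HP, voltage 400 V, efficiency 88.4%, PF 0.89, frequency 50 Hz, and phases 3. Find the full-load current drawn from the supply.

P_out = 243 × 746 = 181278 W
P_in = P_out / η = 181278 / 0.884 = 205066 W
I_L = P_in / (√3·V_L·cosφ) = 205066 / (1.732 × 400 × 0.89) = 333 A

333 A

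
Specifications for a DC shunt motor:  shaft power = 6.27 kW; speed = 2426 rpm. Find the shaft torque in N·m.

24.7 N·m

ω = 2π × 2426/60 = 254.1 rad/s
τ = P/ω = 6270/254.1 = 24.7 N·m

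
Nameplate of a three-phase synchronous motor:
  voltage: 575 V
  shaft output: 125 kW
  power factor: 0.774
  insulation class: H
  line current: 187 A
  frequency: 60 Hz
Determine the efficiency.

P_out = 125 kW = 125000 W
P_in = √3·V_L·I_L·cosφ = 1.732 × 575 × 187 × 0.774 = 144145 W
η = P_out / P_in = 125000 / 144145 = 0.867 = 86.7%

86.7 %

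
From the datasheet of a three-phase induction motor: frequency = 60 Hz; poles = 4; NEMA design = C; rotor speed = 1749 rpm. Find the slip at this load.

n_s = 120f/p = 120×60/4 = 1800 rpm
s = (n_s − n)/n_s = (1800 − 1749)/1800 = 0.0283

2.83 %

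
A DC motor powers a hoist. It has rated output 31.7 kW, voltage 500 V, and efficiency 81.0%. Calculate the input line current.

P_out = 31.7 kW = 31700 W
P_in = P_out / η = 31700 / 0.810 = 39136 W
I = P_in / V = 39136 / 500 = 78.3 A

78.3 A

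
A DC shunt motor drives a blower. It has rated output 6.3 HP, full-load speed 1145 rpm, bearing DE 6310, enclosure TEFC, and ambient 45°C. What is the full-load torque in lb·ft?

28.9 lb·ft

P_out = 6.3 × 746 = 4700 W
ω = 2π × 1145/60 = 119.9 rad/s
τ = P_out/ω = 4700/119.9 = 39.2 N·m
In lb·ft: 39.2/1.356 = 28.9 lb·ft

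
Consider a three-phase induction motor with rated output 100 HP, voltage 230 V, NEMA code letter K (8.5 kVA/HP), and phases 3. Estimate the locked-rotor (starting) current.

S_LR = 8.5 × 100 = 850 kVA
I_LR = S_LR/(√3·V_L) = 850000/(1.732×230) = 2130 A

2130 A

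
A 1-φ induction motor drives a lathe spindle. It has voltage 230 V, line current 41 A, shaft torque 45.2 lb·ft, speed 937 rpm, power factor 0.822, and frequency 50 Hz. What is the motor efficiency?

τ = 45.2 lb·ft × 1.356 = 61.29 N·m
ω = 2π × 937/60 = 98.12 rad/s; P_out = τω = 61.29 × 98.12 = 6014 W
P_in = V·I·cosφ = 230 × 41 × 0.822 = 7751 W
η = P_out / P_in = 6014 / 7751 = 0.776 = 77.6%

77.6 %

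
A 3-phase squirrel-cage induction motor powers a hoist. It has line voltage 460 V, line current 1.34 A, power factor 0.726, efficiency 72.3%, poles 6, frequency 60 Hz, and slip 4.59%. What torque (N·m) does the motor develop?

4.67 N·m

P_in = √3·V·I·cosφ = 1.732 × 460 × 1.34 × 0.726 = 775 W
P_out = η·P_in = 0.723 × 775 = 560 W
n_s = 120×60/6 = 1200 rpm; n = 1200×(1−0.0459) = 1145 rpm
ω = 2π×1145/60 = 119.9 rad/s
τ = P_out/ω = 560/119.9 = 4.67 N·m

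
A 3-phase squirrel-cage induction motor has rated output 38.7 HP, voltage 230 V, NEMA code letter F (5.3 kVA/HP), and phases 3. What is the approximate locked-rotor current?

515 A

S_LR = 5.3 × 38.7 = 205.11 kVA
I_LR = S_LR/(√3·V_L) = 205110/(1.732×230) = 515 A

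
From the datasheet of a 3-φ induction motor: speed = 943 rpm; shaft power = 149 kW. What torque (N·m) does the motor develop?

ω = 2π × 943/60 = 98.75 rad/s
τ = P/ω = 149000/98.75 = 1510 N·m

1510 N·m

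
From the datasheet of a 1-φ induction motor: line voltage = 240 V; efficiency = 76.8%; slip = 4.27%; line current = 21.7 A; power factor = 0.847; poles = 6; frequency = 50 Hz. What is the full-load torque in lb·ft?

24.9 lb·ft

P_in = V·I·cosφ = 240 × 21.7 × 0.847 = 4411 W
P_out = η·P_in = 0.768 × 4411 = 3388 W
n_s = 120×50/6 = 1000 rpm; n = 1000×(1−0.0427) = 957 rpm
ω = 2π×957/60 = 100.2 rad/s
τ = P_out/ω = 3388/100.2 = 33.81 N·m
In lb·ft: 33.81/1.356 = 24.9 lb·ft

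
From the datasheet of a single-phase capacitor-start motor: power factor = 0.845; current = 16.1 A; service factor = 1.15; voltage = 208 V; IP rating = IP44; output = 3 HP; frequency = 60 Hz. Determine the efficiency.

79.1 %

P_out = 3 × 746 = 2238 W
P_in = V·I·cosφ = 208 × 16.1 × 0.845 = 2830 W
η = P_out / P_in = 2238 / 2830 = 0.791 = 79.1%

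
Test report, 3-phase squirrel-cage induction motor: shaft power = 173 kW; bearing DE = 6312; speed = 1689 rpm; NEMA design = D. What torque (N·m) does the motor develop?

ω = 2π × 1689/60 = 176.9 rad/s
τ = P/ω = 173000/176.9 = 978 N·m

978 N·m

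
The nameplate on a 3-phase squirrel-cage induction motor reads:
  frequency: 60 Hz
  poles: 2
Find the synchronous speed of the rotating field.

n_s = 120f/p = 120×60/2 = 3600 rpm

3600 rpm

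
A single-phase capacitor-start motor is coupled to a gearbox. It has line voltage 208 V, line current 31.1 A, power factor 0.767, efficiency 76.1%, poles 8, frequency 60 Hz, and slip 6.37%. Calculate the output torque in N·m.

42.8 N·m

P_in = V·I·cosφ = 208 × 31.1 × 0.767 = 4962 W
P_out = η·P_in = 0.761 × 4962 = 3776 W
n_s = 120×60/8 = 900 rpm; n = 900×(1−0.0637) = 843 rpm
ω = 2π×843/60 = 88.28 rad/s
τ = P_out/ω = 3776/88.28 = 42.8 N·m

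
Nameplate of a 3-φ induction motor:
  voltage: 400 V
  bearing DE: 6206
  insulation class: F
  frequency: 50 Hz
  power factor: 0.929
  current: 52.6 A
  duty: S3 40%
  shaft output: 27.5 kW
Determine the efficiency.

81.2 %

P_out = 27.5 kW = 27500 W
P_in = √3·V_L·I_L·cosφ = 1.732 × 400 × 52.6 × 0.929 = 33854 W
η = P_out / P_in = 27500 / 33854 = 0.812 = 81.2%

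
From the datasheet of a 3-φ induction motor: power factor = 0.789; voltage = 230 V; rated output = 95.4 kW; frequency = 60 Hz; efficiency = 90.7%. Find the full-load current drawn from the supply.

335 A

P_out = 95.4 kW = 95400 W
P_in = P_out / η = 95400 / 0.907 = 105182 W
I_L = P_in / (√3·V_L·cosφ) = 105182 / (1.732 × 230 × 0.789) = 335 A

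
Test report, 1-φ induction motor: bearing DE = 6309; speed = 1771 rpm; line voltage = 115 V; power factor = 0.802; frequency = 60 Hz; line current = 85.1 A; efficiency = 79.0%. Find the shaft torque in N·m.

P_in = V·I·cosφ = 115 × 85.1 × 0.802 = 7849 W
P_out = η·P_in = 0.79 × 7849 = 6201 W
n = 1771 rpm
ω = 2π×1771/60 = 185.5 rad/s
τ = P_out/ω = 6201/185.5 = 33.4 N·m

33.4 N·m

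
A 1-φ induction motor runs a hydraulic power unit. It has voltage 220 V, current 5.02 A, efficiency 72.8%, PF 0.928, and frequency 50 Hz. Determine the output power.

0.746 kW

P_in = V·I·cosφ = 220 × 5.02 × 0.928 = 1025 W
P_out = η·P_in = 0.728 × 1025 = 746 W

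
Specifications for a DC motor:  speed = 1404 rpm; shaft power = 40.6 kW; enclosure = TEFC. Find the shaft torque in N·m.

276 N·m

ω = 2π × 1404/60 = 147 rad/s
τ = P/ω = 40600/147 = 276 N·m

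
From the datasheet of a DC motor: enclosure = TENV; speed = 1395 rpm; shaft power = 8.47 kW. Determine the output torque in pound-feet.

42.8 lb·ft

ω = 2π × 1395/60 = 146.1 rad/s
τ = P/ω = 8470/146.1 = 57.97 N·m
In lb·ft: 57.97/1.356 = 42.8 lb·ft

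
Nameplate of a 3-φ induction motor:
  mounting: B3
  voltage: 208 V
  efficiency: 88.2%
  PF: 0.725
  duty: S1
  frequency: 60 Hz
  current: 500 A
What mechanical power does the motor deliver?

115 kW

P_in = √3·V·I·cosφ = 1.732 × 208 × 500 × 0.725 = 130593 W
P_out = η·P_in = 0.882 × 130593 = 115183 W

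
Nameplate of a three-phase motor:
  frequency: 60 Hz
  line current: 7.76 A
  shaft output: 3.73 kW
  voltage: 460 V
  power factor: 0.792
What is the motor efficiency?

P_out = 3.73 kW = 3730 W
P_in = √3·V_L·I_L·cosφ = 1.732 × 460 × 7.76 × 0.792 = 4897 W
η = P_out / P_in = 3730 / 4897 = 0.762 = 76.2%

76.2 %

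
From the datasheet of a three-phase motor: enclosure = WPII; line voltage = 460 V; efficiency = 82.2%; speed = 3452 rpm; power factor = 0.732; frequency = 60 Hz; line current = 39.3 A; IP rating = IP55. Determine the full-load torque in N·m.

52.1 N·m

P_in = √3·V·I·cosφ = 1.732 × 460 × 39.3 × 0.732 = 22920 W
P_out = η·P_in = 0.822 × 22920 = 18840 W
n = 3452 rpm
ω = 2π×3452/60 = 361.5 rad/s
τ = P_out/ω = 18840/361.5 = 52.1 N·m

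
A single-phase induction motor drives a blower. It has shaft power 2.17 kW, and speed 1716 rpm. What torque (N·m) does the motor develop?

12.1 N·m

ω = 2π × 1716/60 = 179.7 rad/s
τ = P/ω = 2170/179.7 = 12.1 N·m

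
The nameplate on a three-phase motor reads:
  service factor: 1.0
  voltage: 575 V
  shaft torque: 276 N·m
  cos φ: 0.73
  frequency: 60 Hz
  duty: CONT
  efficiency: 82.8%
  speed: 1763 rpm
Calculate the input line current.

ω = 2π×1763/60 = 184.6 rad/s; P_out = τω = 276 × 184.6 = 50950 W
P_in = P_out / η = 50950 / 0.828 = 61534 W
I_L = P_in / (√3·V_L·cosφ) = 61534 / (1.732 × 575 × 0.73) = 84.6 A

84.6 A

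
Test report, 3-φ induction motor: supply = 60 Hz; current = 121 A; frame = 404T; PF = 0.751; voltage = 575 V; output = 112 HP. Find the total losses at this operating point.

P_in = √3·V·I·cosφ = 1.732×575×121×0.751 = 90498 W
P_out = 112×746 = 83552 W
Losses = P_in − P_out = 90498 − 83552 = 6946 W

6950 W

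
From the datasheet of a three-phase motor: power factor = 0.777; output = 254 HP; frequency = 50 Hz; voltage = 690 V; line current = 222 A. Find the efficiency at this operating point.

P_out = 254 × 746 = 189484 W
P_in = √3·V_L·I_L·cosφ = 1.732 × 690 × 222 × 0.777 = 206144 W
η = P_out / P_in = 189484 / 206144 = 0.919 = 91.9%

91.9 %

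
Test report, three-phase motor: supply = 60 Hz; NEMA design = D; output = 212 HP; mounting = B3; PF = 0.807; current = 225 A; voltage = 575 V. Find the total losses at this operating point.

P_in = √3·V·I·cosφ = 1.732×575×225×0.807 = 180831 W
P_out = 212×746 = 158152 W
Losses = P_in − P_out = 180831 − 158152 = 22679 W

22700 W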